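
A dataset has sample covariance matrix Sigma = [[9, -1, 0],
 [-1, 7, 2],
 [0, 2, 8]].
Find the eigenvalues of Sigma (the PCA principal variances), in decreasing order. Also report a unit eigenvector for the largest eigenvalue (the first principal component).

Step 1 — characteristic polynomial p(λ) = det(λI - Sigma) = λ³ - tr·λ² + c_1·λ - det, where tr = trace, c_1 = sum of the principal 2×2 minors, det = det(Sigma):
  tr = 9 + 7 + 8 = 24,
  c_1 = (9·7 - (-1)²) + (9·8 - (0)²) + (7·8 - (2)²) = 62 + 72 + 52 = 186,
  det = 9·(7·8 - (2)²) - (-1)·((-1)·8 - (2)·(0)) + (0)·((-1)·(2) - 7·(0)) = 9·(52) - (-1)·(-8) + (0)·(-2) = 460.
  So p(λ) = λ³ - 24λ² + 186λ - 460.
Step 2 — look for an integer root (rational root theorem: any rational root is an integer divisor of 460). Testing λ = 10:
  p(10) = 1000 - 2400 + 1860 - 460 = 0  ✓
  Dividing out (λ - 10): p(λ) = (λ - 10)(λ² - 14λ + 46).
Step 3 — remaining eigenvalues from the quadratic λ² - 14λ + 46 = 0:
  Δ = 14² - 4·46 = 196 - 184 = 12,  λ = (14 ± √12)/2 = (14 ± 3.4641)/2 ≈ 8.7321 or 5.2679.
  Sorted: λ_1 = 10,  λ_2 = 8.7321,  λ_3 = 5.2679  (check: sum = 24 = tr ✓).

Step 4 — unit eigenvector for λ_1 = 10: v spans the null space of (Sigma - λ_1 I), whose rows are
  r_1 = (-1, -1, 0),  r_2 = (-1, -3, 2),  r_3 = (0, 2, -2).
  v is orthogonal to every row, so take v ∝ r_1 × r_2 = ((-1)·(2) - (0)·(-3), (0)·(-1) - (-1)·(2), (-1)·(-3) - (-1)·(-1)) = (-2, 2, 2).
  Rescale (divide by 2; multiply by -1 so the first nonzero entry is positive): u = (1, -1, -1).
  ||u|| = √((1)² + (-1)² + (-1)²) = √(3) ≈ 1.7321,  v_1 = u/||u|| ≈ (0.5774, -0.5774, -0.5774) (||v_1|| = 1).

λ_1 = 10,  λ_2 = 8.7321,  λ_3 = 5.2679;  v_1 ≈ (0.5774, -0.5774, -0.5774)


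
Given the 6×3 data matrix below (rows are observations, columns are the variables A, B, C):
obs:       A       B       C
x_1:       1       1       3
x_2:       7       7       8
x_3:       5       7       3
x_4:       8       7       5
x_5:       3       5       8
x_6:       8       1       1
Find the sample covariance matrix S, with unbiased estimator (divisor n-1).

Step 1 — column means:
  mean(A) = (1 + 7 + 5 + 8 + 3 + 8) / 6 = 32/6 = 5.3333
  mean(B) = (1 + 7 + 7 + 7 + 5 + 1) / 6 = 28/6 = 4.6667
  mean(C) = (3 + 8 + 3 + 5 + 8 + 1) / 6 = 28/6 = 4.6667

Step 2 — sample covariance S[i,j] = (1/(n-1)) · Σ_k (x_{k,i} - mean_i) · (x_{k,j} - mean_j), with n-1 = 5.
  S[A,A] = ((-4.3333)·(-4.3333) + (1.6667)·(1.6667) + (-0.3333)·(-0.3333) + (2.6667)·(2.6667) + (-2.3333)·(-2.3333) + (2.6667)·(2.6667)) / 5 = 41.3333/5 = 8.2667
  S[A,B] = ((-4.3333)·(-3.6667) + (1.6667)·(2.3333) + (-0.3333)·(2.3333) + (2.6667)·(2.3333) + (-2.3333)·(0.3333) + (2.6667)·(-3.6667)) / 5 = 14.6667/5 = 2.9333
  S[A,C] = ((-4.3333)·(-1.6667) + (1.6667)·(3.3333) + (-0.3333)·(-1.6667) + (2.6667)·(0.3333) + (-2.3333)·(3.3333) + (2.6667)·(-3.6667)) / 5 = -3.3333/5 = -0.6667
  S[B,B] = ((-3.6667)·(-3.6667) + (2.3333)·(2.3333) + (2.3333)·(2.3333) + (2.3333)·(2.3333) + (0.3333)·(0.3333) + (-3.6667)·(-3.6667)) / 5 = 43.3333/5 = 8.6667
  S[B,C] = ((-3.6667)·(-1.6667) + (2.3333)·(3.3333) + (2.3333)·(-1.6667) + (2.3333)·(0.3333) + (0.3333)·(3.3333) + (-3.6667)·(-3.6667)) / 5 = 25.3333/5 = 5.0667
  S[C,C] = ((-1.6667)·(-1.6667) + (3.3333)·(3.3333) + (-1.6667)·(-1.6667) + (0.3333)·(0.3333) + (3.3333)·(3.3333) + (-3.6667)·(-3.6667)) / 5 = 41.3333/5 = 8.2667

S is symmetric (S[j,i] = S[i,j]). Assembling:

S = [[8.2667, 2.9333, -0.6667],
 [2.9333, 8.6667, 5.0667],
 [-0.6667, 5.0667, 8.2667]]


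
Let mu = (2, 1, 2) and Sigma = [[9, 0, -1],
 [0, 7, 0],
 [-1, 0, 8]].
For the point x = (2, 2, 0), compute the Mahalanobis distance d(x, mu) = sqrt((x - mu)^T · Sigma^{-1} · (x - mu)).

Step 1 — centre the observation: (x - mu) = (0, 1, -2).

Step 2 — invert Sigma (cofactor / det for 3×3, or solve directly):
  Sigma^{-1} = [[0.1127, 0, 0.0141],
 [0, 0.1429, 0],
 [0.0141, 0, 0.1268]].

Step 3 — form the quadratic (x - mu)^T · Sigma^{-1} · (x - mu):
  Sigma^{-1} · (x - mu) = (-0.0282, 0.1429, -0.2535).
  (x - mu)^T · [Sigma^{-1} · (x - mu)] = (0)·(-0.0282) + (1)·(0.1429) + (-2)·(-0.2535) = 0.6499.

Step 4 — take square root: d = √(0.6499) ≈ 0.8062.

d(x, mu) = √(0.6499) ≈ 0.8062


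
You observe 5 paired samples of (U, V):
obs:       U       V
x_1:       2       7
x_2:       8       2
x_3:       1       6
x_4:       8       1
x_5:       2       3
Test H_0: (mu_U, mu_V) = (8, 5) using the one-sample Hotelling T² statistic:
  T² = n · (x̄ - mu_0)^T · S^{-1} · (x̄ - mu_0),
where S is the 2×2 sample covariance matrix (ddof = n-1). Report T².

Step 1 — sample mean vector:
  mean(U) = (2 + 8 + 1 + 8 + 2) / 5 = 21/5 = 4.2
  mean(V) = (7 + 2 + 6 + 1 + 3) / 5 = 19/5 = 3.8
  x̄ = (4.2, 3.8),  deviation x̄ - mu_0 = (4.2, 3.8) - (8, 5) = (-3.8, -1.2).

Step 2 — sample covariance matrix, S[i,j] = (1/(n-1)) · Σ_k (x_{k,i} - mean_i) · (x_{k,j} - mean_j), divisor n-1 = 4:
  S[U,U] = ((-2.2)·(-2.2) + (3.8)·(3.8) + (-3.2)·(-3.2) + (3.8)·(3.8) + (-2.2)·(-2.2)) / 4 = 48.8/4 = 12.2
  S[U,V] = ((-2.2)·(3.2) + (3.8)·(-1.8) + (-3.2)·(2.2) + (3.8)·(-2.8) + (-2.2)·(-0.8)) / 4 = -29.8/4 = -7.45
  S[V,V] = ((3.2)·(3.2) + (-1.8)·(-1.8) + (2.2)·(2.2) + (-2.8)·(-2.8) + (-0.8)·(-0.8)) / 4 = 26.8/4 = 6.7
  S = [[12.2, -7.45],
 [-7.45, 6.7]].

Step 3 — invert S. det(S) = 12.2·6.7 - (-7.45)² = 26.2375.
  S^{-1} = (1/det) · [[d, -b], [-b, a]] = [[0.2554, 0.2839],
 [0.2839, 0.465]].

Step 4 — quadratic form (x̄ - mu_0)^T · S^{-1} · (x̄ - mu_0):
  S^{-1} · (x̄ - mu_0) = (-1.3111, -1.637),
  (x̄ - mu_0)^T · [...] = (-3.8)·(-1.3111) + (-1.2)·(-1.637) = 6.9465.

Step 5 — scale by n: T² = 5 · 6.9465 = 34.7327.

T² ≈ 34.7327


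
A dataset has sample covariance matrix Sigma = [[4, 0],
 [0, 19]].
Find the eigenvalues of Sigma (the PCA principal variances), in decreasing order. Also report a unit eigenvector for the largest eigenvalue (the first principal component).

Step 1 — characteristic polynomial of 2×2 Sigma:
  det(Sigma - λI) = λ² - trace · λ + det = 0.
  trace = 4 + 19 = 23, det = 4·19 - (0)² = 76.
Step 2 — discriminant:
  Δ = trace² - 4·det = 529 - 304 = 225.
Step 3 — eigenvalues:
  λ = (trace ± √Δ)/2 = (23 ± 15)/2,
  λ_1 = 19,  λ_2 = 4.

Step 4 — unit eigenvector for λ_1: Sigma is diagonal, so its eigenvectors are the coordinate axes. λ_1 = 19 is the diagonal entry on the second coordinate axis, hence
  v_1 = (0, 1) (||v_1|| = 1).

λ_1 = 19,  λ_2 = 4;  v_1 ≈ (0, 1)


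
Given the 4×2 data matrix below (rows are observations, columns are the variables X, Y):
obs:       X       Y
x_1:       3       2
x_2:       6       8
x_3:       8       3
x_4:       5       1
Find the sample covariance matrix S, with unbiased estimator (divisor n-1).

Step 1 — column means:
  mean(X) = (3 + 6 + 8 + 5) / 4 = 22/4 = 5.5
  mean(Y) = (2 + 8 + 3 + 1) / 4 = 14/4 = 3.5

Step 2 — sample covariance S[i,j] = (1/(n-1)) · Σ_k (x_{k,i} - mean_i) · (x_{k,j} - mean_j), with n-1 = 3.
  S[X,X] = ((-2.5)·(-2.5) + (0.5)·(0.5) + (2.5)·(2.5) + (-0.5)·(-0.5)) / 3 = 13/3 = 4.3333
  S[X,Y] = ((-2.5)·(-1.5) + (0.5)·(4.5) + (2.5)·(-0.5) + (-0.5)·(-2.5)) / 3 = 6/3 = 2
  S[Y,Y] = ((-1.5)·(-1.5) + (4.5)·(4.5) + (-0.5)·(-0.5) + (-2.5)·(-2.5)) / 3 = 29/3 = 9.6667

S is symmetric (S[j,i] = S[i,j]). Assembling:

S = [[4.3333, 2],
 [2, 9.6667]]


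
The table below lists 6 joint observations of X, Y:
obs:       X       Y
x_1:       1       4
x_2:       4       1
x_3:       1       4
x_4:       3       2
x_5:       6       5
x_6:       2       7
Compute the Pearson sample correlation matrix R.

Step 1 — column means:
  mean(X) = (1 + 4 + 1 + 3 + 6 + 2) / 6 = 17/6 = 2.8333
  mean(Y) = (4 + 1 + 4 + 2 + 5 + 7) / 6 = 23/6 = 3.8333

Step 2 — sample variances and covariances s[i,j] = (1/(n-1)) · Σ_k (x_{k,i} - mean_i) · (x_{k,j} - mean_j), with n-1 = 5:
  s[X,X] = ((-1.8333)·(-1.8333) + (1.1667)·(1.1667) + (-1.8333)·(-1.8333) + (0.1667)·(0.1667) + (3.1667)·(3.1667) + (-0.8333)·(-0.8333)) / 5 = 18.8333/5 = 3.7667
  s[X,Y] = ((-1.8333)·(0.1667) + (1.1667)·(-2.8333) + (-1.8333)·(0.1667) + (0.1667)·(-1.8333) + (3.1667)·(1.1667) + (-0.8333)·(3.1667)) / 5 = -3.1667/5 = -0.6333
  s[Y,Y] = ((0.1667)·(0.1667) + (-2.8333)·(-2.8333) + (0.1667)·(0.1667) + (-1.8333)·(-1.8333) + (1.1667)·(1.1667) + (3.1667)·(3.1667)) / 5 = 22.8333/5 = 4.5667
  Sample standard deviations s_i = √(s[i,i]):
  s(X) = √(3.7667) = 1.9408
  s(Y) = √(4.5667) = 2.137

Step 3 — r_{ij} = s_{ij} / (s_i · s_j):
  r[X,X] = 1 (diagonal).
  r[X,Y] = -0.6333 / (1.9408 · 2.137) = -0.6333 / 4.1474 = -0.1527
  r[Y,Y] = 1 (diagonal).

R is symmetric with unit diagonal. Assembling:

R = [[1, -0.1527],
 [-0.1527, 1]]


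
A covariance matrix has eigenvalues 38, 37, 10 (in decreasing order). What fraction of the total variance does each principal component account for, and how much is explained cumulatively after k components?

Step 1 — total variance = trace(Sigma) = Σ λ_i = 38 + 37 + 10 = 85.

Step 2 — fraction explained by component i = λ_i / Σ λ:
  PC1: 38/85 = 0.4471
  PC2: 37/85 = 0.4353
  PC3: 10/85 = 0.1176

Step 3 — cumulative fraction after k components = (λ_1 + ... + λ_k) / Σ λ:
  k = 1: 38/85 = 0.4471
  k = 2: (38 + 37)/85 = 75/85 = 0.8824
  k = 3: (38 + 37 + 10)/85 = 85/85 = 1

Summary (fraction, with percent):

explained: PC1 0.4471 (44.71%), PC2 0.4353 (43.53%), PC3 0.1176 (11.76%);  cumulative: 0.4471, 0.8824, 1


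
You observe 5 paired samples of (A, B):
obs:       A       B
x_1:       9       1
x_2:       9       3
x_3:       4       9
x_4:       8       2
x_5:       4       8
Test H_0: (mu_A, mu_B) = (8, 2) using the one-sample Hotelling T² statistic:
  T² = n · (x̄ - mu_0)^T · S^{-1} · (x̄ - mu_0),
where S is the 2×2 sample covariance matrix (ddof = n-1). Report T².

Step 1 — sample mean vector:
  mean(A) = (9 + 9 + 4 + 8 + 4) / 5 = 34/5 = 6.8
  mean(B) = (1 + 3 + 9 + 2 + 8) / 5 = 23/5 = 4.6
  x̄ = (6.8, 4.6),  deviation x̄ - mu_0 = (6.8, 4.6) - (8, 2) = (-1.2, 2.6).

Step 2 — sample covariance matrix, S[i,j] = (1/(n-1)) · Σ_k (x_{k,i} - mean_i) · (x_{k,j} - mean_j), divisor n-1 = 4:
  S[A,A] = ((2.2)·(2.2) + (2.2)·(2.2) + (-2.8)·(-2.8) + (1.2)·(1.2) + (-2.8)·(-2.8)) / 4 = 26.8/4 = 6.7
  S[A,B] = ((2.2)·(-3.6) + (2.2)·(-1.6) + (-2.8)·(4.4) + (1.2)·(-2.6) + (-2.8)·(3.4)) / 4 = -36.4/4 = -9.1
  S[B,B] = ((-3.6)·(-3.6) + (-1.6)·(-1.6) + (4.4)·(4.4) + (-2.6)·(-2.6) + (3.4)·(3.4)) / 4 = 53.2/4 = 13.3
  S = [[6.7, -9.1],
 [-9.1, 13.3]].

Step 3 — invert S. det(S) = 6.7·13.3 - (-9.1)² = 6.3.
  S^{-1} = (1/det) · [[d, -b], [-b, a]] = [[2.1111, 1.4444],
 [1.4444, 1.0635]].

Step 4 — quadratic form (x̄ - mu_0)^T · S^{-1} · (x̄ - mu_0):
  S^{-1} · (x̄ - mu_0) = (1.2222, 1.0317),
  (x̄ - mu_0)^T · [...] = (-1.2)·(1.2222) + (2.6)·(1.0317) = 1.2159.

Step 5 — scale by n: T² = 5 · 1.2159 = 6.0794.

T² ≈ 6.0794


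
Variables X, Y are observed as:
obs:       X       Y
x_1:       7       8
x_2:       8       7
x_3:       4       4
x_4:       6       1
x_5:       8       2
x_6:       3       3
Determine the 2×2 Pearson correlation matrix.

Step 1 — column means:
  mean(X) = (7 + 8 + 4 + 6 + 8 + 3) / 6 = 36/6 = 6
  mean(Y) = (8 + 7 + 4 + 1 + 2 + 3) / 6 = 25/6 = 4.1667

Step 2 — sample variances and covariances s[i,j] = (1/(n-1)) · Σ_k (x_{k,i} - mean_i) · (x_{k,j} - mean_j), with n-1 = 5:
  s[X,X] = ((1)·(1) + (2)·(2) + (-2)·(-2) + (0)·(0) + (2)·(2) + (-3)·(-3)) / 5 = 22/5 = 4.4
  s[X,Y] = ((1)·(3.8333) + (2)·(2.8333) + (-2)·(-0.1667) + (0)·(-3.1667) + (2)·(-2.1667) + (-3)·(-1.1667)) / 5 = 9/5 = 1.8
  s[Y,Y] = ((3.8333)·(3.8333) + (2.8333)·(2.8333) + (-0.1667)·(-0.1667) + (-3.1667)·(-3.1667) + (-2.1667)·(-2.1667) + (-1.1667)·(-1.1667)) / 5 = 38.8333/5 = 7.7667
  Sample standard deviations s_i = √(s[i,i]):
  s(X) = √(4.4) = 2.0976
  s(Y) = √(7.7667) = 2.7869

Step 3 — r_{ij} = s_{ij} / (s_i · s_j):
  r[X,X] = 1 (diagonal).
  r[X,Y] = 1.8 / (2.0976 · 2.7869) = 1.8 / 5.8458 = 0.3079
  r[Y,Y] = 1 (diagonal).

R is symmetric with unit diagonal. Assembling:

R = [[1, 0.3079],
 [0.3079, 1]]


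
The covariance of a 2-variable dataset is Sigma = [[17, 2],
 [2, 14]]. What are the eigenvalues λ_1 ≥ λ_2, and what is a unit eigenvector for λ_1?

Step 1 — characteristic polynomial of 2×2 Sigma:
  det(Sigma - λI) = λ² - trace · λ + det = 0.
  trace = 17 + 14 = 31, det = 17·14 - (2)² = 234.
Step 2 — discriminant:
  Δ = trace² - 4·det = 961 - 936 = 25.
Step 3 — eigenvalues:
  λ = (trace ± √Δ)/2 = (31 ± 5)/2,
  λ_1 = 18,  λ_2 = 13.

Step 4 — unit eigenvector for λ_1: solve (Sigma - λ_1 I)v = 0. First row:
  (17 - 18)·v_x + (2)·v_y = 0, i.e. (-1)·v_x + (2)·v_y = 0,
  so v ∝ (b, λ_1 - a) = (2, 1) = u.
  ||u|| = √((2)² + (1)²) = √(5) ≈ 2.2361,
  v_1 = u/||u|| ≈ (0.8944, 0.4472) (||v_1|| = 1).

λ_1 = 18,  λ_2 = 13;  v_1 ≈ (0.8944, 0.4472)


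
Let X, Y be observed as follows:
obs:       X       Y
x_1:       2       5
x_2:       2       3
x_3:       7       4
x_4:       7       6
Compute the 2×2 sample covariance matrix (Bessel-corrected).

Step 1 — column means:
  mean(X) = (2 + 2 + 7 + 7) / 4 = 18/4 = 4.5
  mean(Y) = (5 + 3 + 4 + 6) / 4 = 18/4 = 4.5

Step 2 — sample covariance S[i,j] = (1/(n-1)) · Σ_k (x_{k,i} - mean_i) · (x_{k,j} - mean_j), with n-1 = 3.
  S[X,X] = ((-2.5)·(-2.5) + (-2.5)·(-2.5) + (2.5)·(2.5) + (2.5)·(2.5)) / 3 = 25/3 = 8.3333
  S[X,Y] = ((-2.5)·(0.5) + (-2.5)·(-1.5) + (2.5)·(-0.5) + (2.5)·(1.5)) / 3 = 5/3 = 1.6667
  S[Y,Y] = ((0.5)·(0.5) + (-1.5)·(-1.5) + (-0.5)·(-0.5) + (1.5)·(1.5)) / 3 = 5/3 = 1.6667

S is symmetric (S[j,i] = S[i,j]). Assembling:

S = [[8.3333, 1.6667],
 [1.6667, 1.6667]]


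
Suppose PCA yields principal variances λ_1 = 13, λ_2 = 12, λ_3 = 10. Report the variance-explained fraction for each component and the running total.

Step 1 — total variance = trace(Sigma) = Σ λ_i = 13 + 12 + 10 = 35.

Step 2 — fraction explained by component i = λ_i / Σ λ:
  PC1: 13/35 = 0.3714
  PC2: 12/35 = 0.3429
  PC3: 10/35 = 0.2857

Step 3 — cumulative fraction after k components = (λ_1 + ... + λ_k) / Σ λ:
  k = 1: 13/35 = 0.3714
  k = 2: (13 + 12)/35 = 25/35 = 0.7143
  k = 3: (13 + 12 + 10)/35 = 35/35 = 1

Summary (fraction, with percent):

explained: PC1 0.3714 (37.14%), PC2 0.3429 (34.29%), PC3 0.2857 (28.57%);  cumulative: 0.3714, 0.7143, 1


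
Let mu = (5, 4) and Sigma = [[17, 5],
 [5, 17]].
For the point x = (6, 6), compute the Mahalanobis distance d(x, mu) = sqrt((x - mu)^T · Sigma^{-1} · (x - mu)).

Step 1 — centre the observation: (x - mu) = (1, 2).

Step 2 — invert Sigma. det(Sigma) = 17·17 - (5)² = 264.
  Sigma^{-1} = (1/det) · [[d, -b], [-b, a]] = [[0.0644, -0.0189],
 [-0.0189, 0.0644]].

Step 3 — form the quadratic (x - mu)^T · Sigma^{-1} · (x - mu):
  Sigma^{-1} · (x - mu) = (0.0265, 0.1098).
  (x - mu)^T · [Sigma^{-1} · (x - mu)] = (1)·(0.0265) + (2)·(0.1098) = 0.2462.

Step 4 — take square root: d = √(0.2462) ≈ 0.4962.

d(x, mu) = √(0.2462) ≈ 0.4962


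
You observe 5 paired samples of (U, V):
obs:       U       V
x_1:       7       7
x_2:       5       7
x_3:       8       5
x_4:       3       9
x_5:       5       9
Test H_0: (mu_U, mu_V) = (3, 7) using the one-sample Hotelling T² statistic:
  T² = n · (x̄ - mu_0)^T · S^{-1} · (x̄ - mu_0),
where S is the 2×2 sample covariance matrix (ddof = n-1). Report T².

Step 1 — sample mean vector:
  mean(U) = (7 + 5 + 8 + 3 + 5) / 5 = 28/5 = 5.6
  mean(V) = (7 + 7 + 5 + 9 + 9) / 5 = 37/5 = 7.4
  x̄ = (5.6, 7.4),  deviation x̄ - mu_0 = (5.6, 7.4) - (3, 7) = (2.6, 0.4).

Step 2 — sample covariance matrix, S[i,j] = (1/(n-1)) · Σ_k (x_{k,i} - mean_i) · (x_{k,j} - mean_j), divisor n-1 = 4:
  S[U,U] = ((1.4)·(1.4) + (-0.6)·(-0.6) + (2.4)·(2.4) + (-2.6)·(-2.6) + (-0.6)·(-0.6)) / 4 = 15.2/4 = 3.8
  S[U,V] = ((1.4)·(-0.4) + (-0.6)·(-0.4) + (2.4)·(-2.4) + (-2.6)·(1.6) + (-0.6)·(1.6)) / 4 = -11.2/4 = -2.8
  S[V,V] = ((-0.4)·(-0.4) + (-0.4)·(-0.4) + (-2.4)·(-2.4) + (1.6)·(1.6) + (1.6)·(1.6)) / 4 = 11.2/4 = 2.8
  S = [[3.8, -2.8],
 [-2.8, 2.8]].

Step 3 — invert S. det(S) = 3.8·2.8 - (-2.8)² = 2.8.
  S^{-1} = (1/det) · [[d, -b], [-b, a]] = [[1, 1],
 [1, 1.3571]].

Step 4 — quadratic form (x̄ - mu_0)^T · S^{-1} · (x̄ - mu_0):
  S^{-1} · (x̄ - mu_0) = (3, 3.1429),
  (x̄ - mu_0)^T · [...] = (2.6)·(3) + (0.4)·(3.1429) = 9.0571.

Step 5 — scale by n: T² = 5 · 9.0571 = 45.2857.

T² ≈ 45.2857


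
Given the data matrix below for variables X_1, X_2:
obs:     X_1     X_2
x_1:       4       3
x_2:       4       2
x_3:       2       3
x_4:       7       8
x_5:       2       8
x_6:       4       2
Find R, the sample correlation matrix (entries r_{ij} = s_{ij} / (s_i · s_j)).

Step 1 — column means:
  mean(X_1) = (4 + 4 + 2 + 7 + 2 + 4) / 6 = 23/6 = 3.8333
  mean(X_2) = (3 + 2 + 3 + 8 + 8 + 2) / 6 = 26/6 = 4.3333

Step 2 — sample variances and covariances s[i,j] = (1/(n-1)) · Σ_k (x_{k,i} - mean_i) · (x_{k,j} - mean_j), with n-1 = 5:
  s[X_1,X_1] = ((0.1667)·(0.1667) + (0.1667)·(0.1667) + (-1.8333)·(-1.8333) + (3.1667)·(3.1667) + (-1.8333)·(-1.8333) + (0.1667)·(0.1667)) / 5 = 16.8333/5 = 3.3667
  s[X_1,X_2] = ((0.1667)·(-1.3333) + (0.1667)·(-2.3333) + (-1.8333)·(-1.3333) + (3.1667)·(3.6667) + (-1.8333)·(3.6667) + (0.1667)·(-2.3333)) / 5 = 6.3333/5 = 1.2667
  s[X_2,X_2] = ((-1.3333)·(-1.3333) + (-2.3333)·(-2.3333) + (-1.3333)·(-1.3333) + (3.6667)·(3.6667) + (3.6667)·(3.6667) + (-2.3333)·(-2.3333)) / 5 = 41.3333/5 = 8.2667
  Sample standard deviations s_i = √(s[i,i]):
  s(X_1) = √(3.3667) = 1.8348
  s(X_2) = √(8.2667) = 2.8752

Step 3 — r_{ij} = s_{ij} / (s_i · s_j):
  r[X_1,X_1] = 1 (diagonal).
  r[X_1,X_2] = 1.2667 / (1.8348 · 2.8752) = 1.2667 / 5.2755 = 0.2401
  r[X_2,X_2] = 1 (diagonal).

R is symmetric with unit diagonal. Assembling:

R = [[1, 0.2401],
 [0.2401, 1]]


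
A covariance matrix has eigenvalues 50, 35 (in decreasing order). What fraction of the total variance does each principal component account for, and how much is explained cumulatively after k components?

Step 1 — total variance = trace(Sigma) = Σ λ_i = 50 + 35 = 85.

Step 2 — fraction explained by component i = λ_i / Σ λ:
  PC1: 50/85 = 0.5882
  PC2: 35/85 = 0.4118

Step 3 — cumulative fraction after k components = (λ_1 + ... + λ_k) / Σ λ:
  k = 1: 50/85 = 0.5882
  k = 2: (50 + 35)/85 = 85/85 = 1

Summary (fraction, with percent):

explained: PC1 0.5882 (58.82%), PC2 0.4118 (41.18%);  cumulative: 0.5882, 1


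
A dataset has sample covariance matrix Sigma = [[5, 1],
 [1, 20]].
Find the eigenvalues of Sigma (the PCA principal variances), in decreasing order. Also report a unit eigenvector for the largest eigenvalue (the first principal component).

Step 1 — characteristic polynomial of 2×2 Sigma:
  det(Sigma - λI) = λ² - trace · λ + det = 0.
  trace = 5 + 20 = 25, det = 5·20 - (1)² = 99.
Step 2 — discriminant:
  Δ = trace² - 4·det = 625 - 396 = 229.
Step 3 — eigenvalues:
  λ = (trace ± √Δ)/2 = (25 ± 15.1327)/2,
  λ_1 = 20.0664,  λ_2 = 4.9336.

Step 4 — unit eigenvector for λ_1: solve (Sigma - λ_1 I)v = 0. First row:
  (5 - 20.0664)·v_x + (1)·v_y = 0, i.e. (-15.0664)·v_x + (1)·v_y = 0,
  so v ∝ (b, λ_1 - a) = (1, 15.0664) = u.
  ||u|| = √((1)² + (15.0664)²) = √(227.9956) ≈ 15.0995,
  v_1 = u/||u|| ≈ (0.0662, 0.9978) (||v_1|| = 1).

λ_1 = 20.0664,  λ_2 = 4.9336;  v_1 ≈ (0.0662, 0.9978)


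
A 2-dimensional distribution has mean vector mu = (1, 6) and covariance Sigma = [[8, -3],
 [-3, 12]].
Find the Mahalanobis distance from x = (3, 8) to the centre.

Step 1 — centre the observation: (x - mu) = (2, 2).

Step 2 — invert Sigma. det(Sigma) = 8·12 - (-3)² = 87.
  Sigma^{-1} = (1/det) · [[d, -b], [-b, a]] = [[0.1379, 0.0345],
 [0.0345, 0.092]].

Step 3 — form the quadratic (x - mu)^T · Sigma^{-1} · (x - mu):
  Sigma^{-1} · (x - mu) = (0.3448, 0.2529).
  (x - mu)^T · [Sigma^{-1} · (x - mu)] = (2)·(0.3448) + (2)·(0.2529) = 1.1954.

Step 4 — take square root: d = √(1.1954) ≈ 1.0933.

d(x, mu) = √(1.1954) ≈ 1.0933


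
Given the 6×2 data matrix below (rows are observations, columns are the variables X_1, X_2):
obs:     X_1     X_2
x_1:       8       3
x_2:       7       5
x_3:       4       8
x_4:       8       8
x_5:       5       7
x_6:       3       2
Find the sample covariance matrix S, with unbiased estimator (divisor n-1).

Step 1 — column means:
  mean(X_1) = (8 + 7 + 4 + 8 + 5 + 3) / 6 = 35/6 = 5.8333
  mean(X_2) = (3 + 5 + 8 + 8 + 7 + 2) / 6 = 33/6 = 5.5

Step 2 — sample covariance S[i,j] = (1/(n-1)) · Σ_k (x_{k,i} - mean_i) · (x_{k,j} - mean_j), with n-1 = 5.
  S[X_1,X_1] = ((2.1667)·(2.1667) + (1.1667)·(1.1667) + (-1.8333)·(-1.8333) + (2.1667)·(2.1667) + (-0.8333)·(-0.8333) + (-2.8333)·(-2.8333)) / 5 = 22.8333/5 = 4.5667
  S[X_1,X_2] = ((2.1667)·(-2.5) + (1.1667)·(-0.5) + (-1.8333)·(2.5) + (2.1667)·(2.5) + (-0.8333)·(1.5) + (-2.8333)·(-3.5)) / 5 = 3.5/5 = 0.7
  S[X_2,X_2] = ((-2.5)·(-2.5) + (-0.5)·(-0.5) + (2.5)·(2.5) + (2.5)·(2.5) + (1.5)·(1.5) + (-3.5)·(-3.5)) / 5 = 33.5/5 = 6.7

S is symmetric (S[j,i] = S[i,j]). Assembling:

S = [[4.5667, 0.7],
 [0.7, 6.7]]


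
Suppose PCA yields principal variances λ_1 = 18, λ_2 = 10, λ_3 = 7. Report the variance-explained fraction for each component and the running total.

Step 1 — total variance = trace(Sigma) = Σ λ_i = 18 + 10 + 7 = 35.

Step 2 — fraction explained by component i = λ_i / Σ λ:
  PC1: 18/35 = 0.5143
  PC2: 10/35 = 0.2857
  PC3: 7/35 = 0.2

Step 3 — cumulative fraction after k components = (λ_1 + ... + λ_k) / Σ λ:
  k = 1: 18/35 = 0.5143
  k = 2: (18 + 10)/35 = 28/35 = 0.8
  k = 3: (18 + 10 + 7)/35 = 35/35 = 1

Summary (fraction, with percent):

explained: PC1 0.5143 (51.43%), PC2 0.2857 (28.57%), PC3 0.2 (20%);  cumulative: 0.5143, 0.8, 1


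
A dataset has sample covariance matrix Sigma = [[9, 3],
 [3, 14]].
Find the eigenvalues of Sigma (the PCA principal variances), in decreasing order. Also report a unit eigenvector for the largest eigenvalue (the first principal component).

Step 1 — characteristic polynomial of 2×2 Sigma:
  det(Sigma - λI) = λ² - trace · λ + det = 0.
  trace = 9 + 14 = 23, det = 9·14 - (3)² = 117.
Step 2 — discriminant:
  Δ = trace² - 4·det = 529 - 468 = 61.
Step 3 — eigenvalues:
  λ = (trace ± √Δ)/2 = (23 ± 7.8102)/2,
  λ_1 = 15.4051,  λ_2 = 7.5949.

Step 4 — unit eigenvector for λ_1: solve (Sigma - λ_1 I)v = 0. First row:
  (9 - 15.4051)·v_x + (3)·v_y = 0, i.e. (-6.4051)·v_x + (3)·v_y = 0,
  so v ∝ (b, λ_1 - a) = (3, 6.4051) = u.
  ||u|| = √((3)² + (6.4051)²) = √(50.0256) ≈ 7.0729,
  v_1 = u/||u|| ≈ (0.4242, 0.9056) (||v_1|| = 1).

λ_1 = 15.4051,  λ_2 = 7.5949;  v_1 ≈ (0.4242, 0.9056)


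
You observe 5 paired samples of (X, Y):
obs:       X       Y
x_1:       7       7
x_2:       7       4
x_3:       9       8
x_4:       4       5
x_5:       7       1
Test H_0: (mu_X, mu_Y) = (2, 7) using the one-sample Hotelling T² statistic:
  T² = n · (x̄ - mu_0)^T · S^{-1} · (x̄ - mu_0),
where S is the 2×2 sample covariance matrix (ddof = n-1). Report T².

Step 1 — sample mean vector:
  mean(X) = (7 + 7 + 9 + 4 + 7) / 5 = 34/5 = 6.8
  mean(Y) = (7 + 4 + 8 + 5 + 1) / 5 = 25/5 = 5
  x̄ = (6.8, 5),  deviation x̄ - mu_0 = (6.8, 5) - (2, 7) = (4.8, -2).

Step 2 — sample covariance matrix, S[i,j] = (1/(n-1)) · Σ_k (x_{k,i} - mean_i) · (x_{k,j} - mean_j), divisor n-1 = 4:
  S[X,X] = ((0.2)·(0.2) + (0.2)·(0.2) + (2.2)·(2.2) + (-2.8)·(-2.8) + (0.2)·(0.2)) / 4 = 12.8/4 = 3.2
  S[X,Y] = ((0.2)·(2) + (0.2)·(-1) + (2.2)·(3) + (-2.8)·(0) + (0.2)·(-4)) / 4 = 6/4 = 1.5
  S[Y,Y] = ((2)·(2) + (-1)·(-1) + (3)·(3) + (0)·(0) + (-4)·(-4)) / 4 = 30/4 = 7.5
  S = [[3.2, 1.5],
 [1.5, 7.5]].

Step 3 — invert S. det(S) = 3.2·7.5 - (1.5)² = 21.75.
  S^{-1} = (1/det) · [[d, -b], [-b, a]] = [[0.3448, -0.069],
 [-0.069, 0.1471]].

Step 4 — quadratic form (x̄ - mu_0)^T · S^{-1} · (x̄ - mu_0):
  S^{-1} · (x̄ - mu_0) = (1.7931, -0.6253),
  (x̄ - mu_0)^T · [...] = (4.8)·(1.7931) + (-2)·(-0.6253) = 9.8575.

Step 5 — scale by n: T² = 5 · 9.8575 = 49.2874.

T² ≈ 49.2874


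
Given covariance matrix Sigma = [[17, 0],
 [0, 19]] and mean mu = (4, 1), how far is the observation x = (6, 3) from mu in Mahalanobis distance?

Step 1 — centre the observation: (x - mu) = (2, 2).

Step 2 — invert Sigma. det(Sigma) = 17·19 - (0)² = 323.
  Sigma^{-1} = (1/det) · [[d, -b], [-b, a]] = [[0.0588, 0],
 [0, 0.0526]].

Step 3 — form the quadratic (x - mu)^T · Sigma^{-1} · (x - mu):
  Sigma^{-1} · (x - mu) = (0.1176, 0.1053).
  (x - mu)^T · [Sigma^{-1} · (x - mu)] = (2)·(0.1176) + (2)·(0.1053) = 0.4458.

Step 4 — take square root: d = √(0.4458) ≈ 0.6677.

d(x, mu) = √(0.4458) ≈ 0.6677


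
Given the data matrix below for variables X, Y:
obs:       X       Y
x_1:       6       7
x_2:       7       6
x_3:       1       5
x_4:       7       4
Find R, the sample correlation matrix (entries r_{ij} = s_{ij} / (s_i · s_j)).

Step 1 — column means:
  mean(X) = (6 + 7 + 1 + 7) / 4 = 21/4 = 5.25
  mean(Y) = (7 + 6 + 5 + 4) / 4 = 22/4 = 5.5

Step 2 — sample variances and covariances s[i,j] = (1/(n-1)) · Σ_k (x_{k,i} - mean_i) · (x_{k,j} - mean_j), with n-1 = 3:
  s[X,X] = ((0.75)·(0.75) + (1.75)·(1.75) + (-4.25)·(-4.25) + (1.75)·(1.75)) / 3 = 24.75/3 = 8.25
  s[X,Y] = ((0.75)·(1.5) + (1.75)·(0.5) + (-4.25)·(-0.5) + (1.75)·(-1.5)) / 3 = 1.5/3 = 0.5
  s[Y,Y] = ((1.5)·(1.5) + (0.5)·(0.5) + (-0.5)·(-0.5) + (-1.5)·(-1.5)) / 3 = 5/3 = 1.6667
  Sample standard deviations s_i = √(s[i,i]):
  s(X) = √(8.25) = 2.8723
  s(Y) = √(1.6667) = 1.291

Step 3 — r_{ij} = s_{ij} / (s_i · s_j):
  r[X,X] = 1 (diagonal).
  r[X,Y] = 0.5 / (2.8723 · 1.291) = 0.5 / 3.7081 = 0.1348
  r[Y,Y] = 1 (diagonal).

R is symmetric with unit diagonal. Assembling:

R = [[1, 0.1348],
 [0.1348, 1]]


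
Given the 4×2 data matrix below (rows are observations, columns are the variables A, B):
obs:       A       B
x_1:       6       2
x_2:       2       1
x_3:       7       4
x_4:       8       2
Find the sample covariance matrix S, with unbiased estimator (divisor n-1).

Step 1 — column means:
  mean(A) = (6 + 2 + 7 + 8) / 4 = 23/4 = 5.75
  mean(B) = (2 + 1 + 4 + 2) / 4 = 9/4 = 2.25

Step 2 — sample covariance S[i,j] = (1/(n-1)) · Σ_k (x_{k,i} - mean_i) · (x_{k,j} - mean_j), with n-1 = 3.
  S[A,A] = ((0.25)·(0.25) + (-3.75)·(-3.75) + (1.25)·(1.25) + (2.25)·(2.25)) / 3 = 20.75/3 = 6.9167
  S[A,B] = ((0.25)·(-0.25) + (-3.75)·(-1.25) + (1.25)·(1.75) + (2.25)·(-0.25)) / 3 = 6.25/3 = 2.0833
  S[B,B] = ((-0.25)·(-0.25) + (-1.25)·(-1.25) + (1.75)·(1.75) + (-0.25)·(-0.25)) / 3 = 4.75/3 = 1.5833

S is symmetric (S[j,i] = S[i,j]). Assembling:

S = [[6.9167, 2.0833],
 [2.0833, 1.5833]]


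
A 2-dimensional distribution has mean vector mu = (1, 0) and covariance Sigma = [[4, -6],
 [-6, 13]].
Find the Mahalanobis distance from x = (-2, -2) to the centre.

Step 1 — centre the observation: (x - mu) = (-3, -2).

Step 2 — invert Sigma. det(Sigma) = 4·13 - (-6)² = 16.
  Sigma^{-1} = (1/det) · [[d, -b], [-b, a]] = [[0.8125, 0.375],
 [0.375, 0.25]].

Step 3 — form the quadratic (x - mu)^T · Sigma^{-1} · (x - mu):
  Sigma^{-1} · (x - mu) = (-3.1875, -1.625).
  (x - mu)^T · [Sigma^{-1} · (x - mu)] = (-3)·(-3.1875) + (-2)·(-1.625) = 12.8125.

Step 4 — take square root: d = √(12.8125) ≈ 3.5795.

d(x, mu) = √(12.8125) ≈ 3.5795


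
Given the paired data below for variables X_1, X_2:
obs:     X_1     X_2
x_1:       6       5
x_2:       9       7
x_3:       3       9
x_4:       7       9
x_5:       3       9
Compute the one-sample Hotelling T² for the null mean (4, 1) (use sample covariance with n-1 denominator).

Step 1 — sample mean vector:
  mean(X_1) = (6 + 9 + 3 + 7 + 3) / 5 = 28/5 = 5.6
  mean(X_2) = (5 + 7 + 9 + 9 + 9) / 5 = 39/5 = 7.8
  x̄ = (5.6, 7.8),  deviation x̄ - mu_0 = (5.6, 7.8) - (4, 1) = (1.6, 6.8).

Step 2 — sample covariance matrix, S[i,j] = (1/(n-1)) · Σ_k (x_{k,i} - mean_i) · (x_{k,j} - mean_j), divisor n-1 = 4:
  S[X_1,X_1] = ((0.4)·(0.4) + (3.4)·(3.4) + (-2.6)·(-2.6) + (1.4)·(1.4) + (-2.6)·(-2.6)) / 4 = 27.2/4 = 6.8
  S[X_1,X_2] = ((0.4)·(-2.8) + (3.4)·(-0.8) + (-2.6)·(1.2) + (1.4)·(1.2) + (-2.6)·(1.2)) / 4 = -8.4/4 = -2.1
  S[X_2,X_2] = ((-2.8)·(-2.8) + (-0.8)·(-0.8) + (1.2)·(1.2) + (1.2)·(1.2) + (1.2)·(1.2)) / 4 = 12.8/4 = 3.2
  S = [[6.8, -2.1],
 [-2.1, 3.2]].

Step 3 — invert S. det(S) = 6.8·3.2 - (-2.1)² = 17.35.
  S^{-1} = (1/det) · [[d, -b], [-b, a]] = [[0.1844, 0.121],
 [0.121, 0.3919]].

Step 4 — quadratic form (x̄ - mu_0)^T · S^{-1} · (x̄ - mu_0):
  S^{-1} · (x̄ - mu_0) = (1.1182, 2.8588),
  (x̄ - mu_0)^T · [...] = (1.6)·(1.1182) + (6.8)·(2.8588) = 21.2288.

Step 5 — scale by n: T² = 5 · 21.2288 = 106.1441.

T² ≈ 106.1441


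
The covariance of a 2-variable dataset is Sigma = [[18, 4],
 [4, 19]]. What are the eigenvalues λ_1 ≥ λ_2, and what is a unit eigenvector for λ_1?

Step 1 — characteristic polynomial of 2×2 Sigma:
  det(Sigma - λI) = λ² - trace · λ + det = 0.
  trace = 18 + 19 = 37, det = 18·19 - (4)² = 326.
Step 2 — discriminant:
  Δ = trace² - 4·det = 1369 - 1304 = 65.
Step 3 — eigenvalues:
  λ = (trace ± √Δ)/2 = (37 ± 8.0623)/2,
  λ_1 = 22.5311,  λ_2 = 14.4689.

Step 4 — unit eigenvector for λ_1: solve (Sigma - λ_1 I)v = 0. First row:
  (18 - 22.5311)·v_x + (4)·v_y = 0, i.e. (-4.5311)·v_x + (4)·v_y = 0,
  so v ∝ (b, λ_1 - a) = (4, 4.5311) = u.
  ||u|| = √((4)² + (4.5311)²) = √(36.5311) ≈ 6.0441,
  v_1 = u/||u|| ≈ (0.6618, 0.7497) (||v_1|| = 1).

λ_1 = 22.5311,  λ_2 = 14.4689;  v_1 ≈ (0.6618, 0.7497)


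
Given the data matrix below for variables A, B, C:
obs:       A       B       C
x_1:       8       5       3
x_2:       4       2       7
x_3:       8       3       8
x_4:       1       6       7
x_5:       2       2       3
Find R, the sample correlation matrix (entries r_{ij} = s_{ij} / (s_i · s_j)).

Step 1 — column means:
  mean(A) = (8 + 4 + 8 + 1 + 2) / 5 = 23/5 = 4.6
  mean(B) = (5 + 2 + 3 + 6 + 2) / 5 = 18/5 = 3.6
  mean(C) = (3 + 7 + 8 + 7 + 3) / 5 = 28/5 = 5.6

Step 2 — sample variances and covariances s[i,j] = (1/(n-1)) · Σ_k (x_{k,i} - mean_i) · (x_{k,j} - mean_j), with n-1 = 4:
  s[A,A] = ((3.4)·(3.4) + (-0.6)·(-0.6) + (3.4)·(3.4) + (-3.6)·(-3.6) + (-2.6)·(-2.6)) / 4 = 43.2/4 = 10.8
  s[A,B] = ((3.4)·(1.4) + (-0.6)·(-1.6) + (3.4)·(-0.6) + (-3.6)·(2.4) + (-2.6)·(-1.6)) / 4 = -0.8/4 = -0.2
  s[A,C] = ((3.4)·(-2.6) + (-0.6)·(1.4) + (3.4)·(2.4) + (-3.6)·(1.4) + (-2.6)·(-2.6)) / 4 = 0.2/4 = 0.05
  s[B,B] = ((1.4)·(1.4) + (-1.6)·(-1.6) + (-0.6)·(-0.6) + (2.4)·(2.4) + (-1.6)·(-1.6)) / 4 = 13.2/4 = 3.3
  s[B,C] = ((1.4)·(-2.6) + (-1.6)·(1.4) + (-0.6)·(2.4) + (2.4)·(1.4) + (-1.6)·(-2.6)) / 4 = 0.2/4 = 0.05
  s[C,C] = ((-2.6)·(-2.6) + (1.4)·(1.4) + (2.4)·(2.4) + (1.4)·(1.4) + (-2.6)·(-2.6)) / 4 = 23.2/4 = 5.8
  Sample standard deviations s_i = √(s[i,i]):
  s(A) = √(10.8) = 3.2863
  s(B) = √(3.3) = 1.8166
  s(C) = √(5.8) = 2.4083

Step 3 — r_{ij} = s_{ij} / (s_i · s_j):
  r[A,A] = 1 (diagonal).
  r[A,B] = -0.2 / (3.2863 · 1.8166) = -0.2 / 5.9699 = -0.0335
  r[A,C] = 0.05 / (3.2863 · 2.4083) = 0.05 / 7.9145 = 0.0063
  r[B,B] = 1 (diagonal).
  r[B,C] = 0.05 / (1.8166 · 2.4083) = 0.05 / 4.3749 = 0.0114
  r[C,C] = 1 (diagonal).

R is symmetric with unit diagonal. Assembling:

R = [[1, -0.0335, 0.0063],
 [-0.0335, 1, 0.0114],
 [0.0063, 0.0114, 1]]


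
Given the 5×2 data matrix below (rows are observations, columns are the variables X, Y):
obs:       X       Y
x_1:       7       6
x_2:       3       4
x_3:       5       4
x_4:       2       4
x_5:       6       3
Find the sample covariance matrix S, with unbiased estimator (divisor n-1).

Step 1 — column means:
  mean(X) = (7 + 3 + 5 + 2 + 6) / 5 = 23/5 = 4.6
  mean(Y) = (6 + 4 + 4 + 4 + 3) / 5 = 21/5 = 4.2

Step 2 — sample covariance S[i,j] = (1/(n-1)) · Σ_k (x_{k,i} - mean_i) · (x_{k,j} - mean_j), with n-1 = 4.
  S[X,X] = ((2.4)·(2.4) + (-1.6)·(-1.6) + (0.4)·(0.4) + (-2.6)·(-2.6) + (1.4)·(1.4)) / 4 = 17.2/4 = 4.3
  S[X,Y] = ((2.4)·(1.8) + (-1.6)·(-0.2) + (0.4)·(-0.2) + (-2.6)·(-0.2) + (1.4)·(-1.2)) / 4 = 3.4/4 = 0.85
  S[Y,Y] = ((1.8)·(1.8) + (-0.2)·(-0.2) + (-0.2)·(-0.2) + (-0.2)·(-0.2) + (-1.2)·(-1.2)) / 4 = 4.8/4 = 1.2

S is symmetric (S[j,i] = S[i,j]). Assembling:

S = [[4.3, 0.85],
 [0.85, 1.2]]


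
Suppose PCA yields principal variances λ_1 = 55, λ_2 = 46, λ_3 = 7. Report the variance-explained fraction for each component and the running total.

Step 1 — total variance = trace(Sigma) = Σ λ_i = 55 + 46 + 7 = 108.

Step 2 — fraction explained by component i = λ_i / Σ λ:
  PC1: 55/108 = 0.5093
  PC2: 46/108 = 0.4259
  PC3: 7/108 = 0.0648

Step 3 — cumulative fraction after k components = (λ_1 + ... + λ_k) / Σ λ:
  k = 1: 55/108 = 0.5093
  k = 2: (55 + 46)/108 = 101/108 = 0.9352
  k = 3: (55 + 46 + 7)/108 = 108/108 = 1

Summary (fraction, with percent):

explained: PC1 0.5093 (50.93%), PC2 0.4259 (42.59%), PC3 0.0648 (6.48%);  cumulative: 0.5093, 0.9352, 1


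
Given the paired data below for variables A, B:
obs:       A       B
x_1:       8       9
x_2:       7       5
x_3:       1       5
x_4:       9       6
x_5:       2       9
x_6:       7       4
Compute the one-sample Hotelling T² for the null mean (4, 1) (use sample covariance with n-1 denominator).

Step 1 — sample mean vector:
  mean(A) = (8 + 7 + 1 + 9 + 2 + 7) / 6 = 34/6 = 5.6667
  mean(B) = (9 + 5 + 5 + 6 + 9 + 4) / 6 = 38/6 = 6.3333
  x̄ = (5.6667, 6.3333),  deviation x̄ - mu_0 = (5.6667, 6.3333) - (4, 1) = (1.6667, 5.3333).

Step 2 — sample covariance matrix, S[i,j] = (1/(n-1)) · Σ_k (x_{k,i} - mean_i) · (x_{k,j} - mean_j), divisor n-1 = 5:
  S[A,A] = ((2.3333)·(2.3333) + (1.3333)·(1.3333) + (-4.6667)·(-4.6667) + (3.3333)·(3.3333) + (-3.6667)·(-3.6667) + (1.3333)·(1.3333)) / 5 = 55.3333/5 = 11.0667
  S[A,B] = ((2.3333)·(2.6667) + (1.3333)·(-1.3333) + (-4.6667)·(-1.3333) + (3.3333)·(-0.3333) + (-3.6667)·(2.6667) + (1.3333)·(-2.3333)) / 5 = -3.3333/5 = -0.6667
  S[B,B] = ((2.6667)·(2.6667) + (-1.3333)·(-1.3333) + (-1.3333)·(-1.3333) + (-0.3333)·(-0.3333) + (2.6667)·(2.6667) + (-2.3333)·(-2.3333)) / 5 = 23.3333/5 = 4.6667
  S = [[11.0667, -0.6667],
 [-0.6667, 4.6667]].

Step 3 — invert S. det(S) = 11.0667·4.6667 - (-0.6667)² = 51.2.
  S^{-1} = (1/det) · [[d, -b], [-b, a]] = [[0.0911, 0.013],
 [0.013, 0.2161]].

Step 4 — quadratic form (x̄ - mu_0)^T · S^{-1} · (x̄ - mu_0):
  S^{-1} · (x̄ - mu_0) = (0.2214, 1.1745),
  (x̄ - mu_0)^T · [...] = (1.6667)·(0.2214) + (5.3333)·(1.1745) = 6.6328.

Step 5 — scale by n: T² = 6 · 6.6328 = 39.7969.

T² ≈ 39.7969


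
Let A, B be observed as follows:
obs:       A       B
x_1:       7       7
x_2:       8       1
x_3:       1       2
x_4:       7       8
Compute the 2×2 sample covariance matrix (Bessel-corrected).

Step 1 — column means:
  mean(A) = (7 + 8 + 1 + 7) / 4 = 23/4 = 5.75
  mean(B) = (7 + 1 + 2 + 8) / 4 = 18/4 = 4.5

Step 2 — sample covariance S[i,j] = (1/(n-1)) · Σ_k (x_{k,i} - mean_i) · (x_{k,j} - mean_j), with n-1 = 3.
  S[A,A] = ((1.25)·(1.25) + (2.25)·(2.25) + (-4.75)·(-4.75) + (1.25)·(1.25)) / 3 = 30.75/3 = 10.25
  S[A,B] = ((1.25)·(2.5) + (2.25)·(-3.5) + (-4.75)·(-2.5) + (1.25)·(3.5)) / 3 = 11.5/3 = 3.8333
  S[B,B] = ((2.5)·(2.5) + (-3.5)·(-3.5) + (-2.5)·(-2.5) + (3.5)·(3.5)) / 3 = 37/3 = 12.3333

S is symmetric (S[j,i] = S[i,j]). Assembling:

S = [[10.25, 3.8333],
 [3.8333, 12.3333]]


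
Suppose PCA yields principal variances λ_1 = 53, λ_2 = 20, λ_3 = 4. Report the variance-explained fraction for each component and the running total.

Step 1 — total variance = trace(Sigma) = Σ λ_i = 53 + 20 + 4 = 77.

Step 2 — fraction explained by component i = λ_i / Σ λ:
  PC1: 53/77 = 0.6883
  PC2: 20/77 = 0.2597
  PC3: 4/77 = 0.0519

Step 3 — cumulative fraction after k components = (λ_1 + ... + λ_k) / Σ λ:
  k = 1: 53/77 = 0.6883
  k = 2: (53 + 20)/77 = 73/77 = 0.9481
  k = 3: (53 + 20 + 4)/77 = 77/77 = 1

Summary (fraction, with percent):

explained: PC1 0.6883 (68.83%), PC2 0.2597 (25.97%), PC3 0.0519 (5.19%);  cumulative: 0.6883, 0.9481, 1


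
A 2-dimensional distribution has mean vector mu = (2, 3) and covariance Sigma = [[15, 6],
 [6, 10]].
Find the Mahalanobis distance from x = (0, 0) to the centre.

Step 1 — centre the observation: (x - mu) = (-2, -3).

Step 2 — invert Sigma. det(Sigma) = 15·10 - (6)² = 114.
  Sigma^{-1} = (1/det) · [[d, -b], [-b, a]] = [[0.0877, -0.0526],
 [-0.0526, 0.1316]].

Step 3 — form the quadratic (x - mu)^T · Sigma^{-1} · (x - mu):
  Sigma^{-1} · (x - mu) = (-0.0175, -0.2895).
  (x - mu)^T · [Sigma^{-1} · (x - mu)] = (-2)·(-0.0175) + (-3)·(-0.2895) = 0.9035.

Step 4 — take square root: d = √(0.9035) ≈ 0.9505.

d(x, mu) = √(0.9035) ≈ 0.9505


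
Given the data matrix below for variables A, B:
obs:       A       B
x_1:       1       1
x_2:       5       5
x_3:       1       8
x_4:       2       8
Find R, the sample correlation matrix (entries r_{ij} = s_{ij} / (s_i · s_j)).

Step 1 — column means:
  mean(A) = (1 + 5 + 1 + 2) / 4 = 9/4 = 2.25
  mean(B) = (1 + 5 + 8 + 8) / 4 = 22/4 = 5.5

Step 2 — sample variances and covariances s[i,j] = (1/(n-1)) · Σ_k (x_{k,i} - mean_i) · (x_{k,j} - mean_j), with n-1 = 3:
  s[A,A] = ((-1.25)·(-1.25) + (2.75)·(2.75) + (-1.25)·(-1.25) + (-0.25)·(-0.25)) / 3 = 10.75/3 = 3.5833
  s[A,B] = ((-1.25)·(-4.5) + (2.75)·(-0.5) + (-1.25)·(2.5) + (-0.25)·(2.5)) / 3 = 0.5/3 = 0.1667
  s[B,B] = ((-4.5)·(-4.5) + (-0.5)·(-0.5) + (2.5)·(2.5) + (2.5)·(2.5)) / 3 = 33/3 = 11
  Sample standard deviations s_i = √(s[i,i]):
  s(A) = √(3.5833) = 1.893
  s(B) = √(11) = 3.3166

Step 3 — r_{ij} = s_{ij} / (s_i · s_j):
  r[A,A] = 1 (diagonal).
  r[A,B] = 0.1667 / (1.893 · 3.3166) = 0.1667 / 6.2783 = 0.0265
  r[B,B] = 1 (diagonal).

R is symmetric with unit diagonal. Assembling:

R = [[1, 0.0265],
 [0.0265, 1]]


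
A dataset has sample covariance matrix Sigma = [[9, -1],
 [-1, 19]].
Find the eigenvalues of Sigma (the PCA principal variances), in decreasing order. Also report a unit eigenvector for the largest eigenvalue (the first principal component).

Step 1 — characteristic polynomial of 2×2 Sigma:
  det(Sigma - λI) = λ² - trace · λ + det = 0.
  trace = 9 + 19 = 28, det = 9·19 - (-1)² = 170.
Step 2 — discriminant:
  Δ = trace² - 4·det = 784 - 680 = 104.
Step 3 — eigenvalues:
  λ = (trace ± √Δ)/2 = (28 ± 10.198)/2,
  λ_1 = 19.099,  λ_2 = 8.901.

Step 4 — unit eigenvector for λ_1: solve (Sigma - λ_1 I)v = 0. First row:
  (9 - 19.099)·v_x + (-1)·v_y = 0, i.e. (-10.099)·v_x + (-1)·v_y = 0,
  so v ∝ (b, λ_1 - a) = (-1, 10.099); multiply by -1 so the first entry is positive: u = (1, -10.099).
  ||u|| = √((1)² + (-10.099)²) = √(102.9902) ≈ 10.1484,
  v_1 = u/||u|| ≈ (0.0985, -0.9951) (||v_1|| = 1).

λ_1 = 19.099,  λ_2 = 8.901;  v_1 ≈ (0.0985, -0.9951)


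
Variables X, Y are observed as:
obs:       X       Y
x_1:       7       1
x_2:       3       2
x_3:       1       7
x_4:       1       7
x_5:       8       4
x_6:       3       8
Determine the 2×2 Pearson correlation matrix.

Step 1 — column means:
  mean(X) = (7 + 3 + 1 + 1 + 8 + 3) / 6 = 23/6 = 3.8333
  mean(Y) = (1 + 2 + 7 + 7 + 4 + 8) / 6 = 29/6 = 4.8333

Step 2 — sample variances and covariances s[i,j] = (1/(n-1)) · Σ_k (x_{k,i} - mean_i) · (x_{k,j} - mean_j), with n-1 = 5:
  s[X,X] = ((3.1667)·(3.1667) + (-0.8333)·(-0.8333) + (-2.8333)·(-2.8333) + (-2.8333)·(-2.8333) + (4.1667)·(4.1667) + (-0.8333)·(-0.8333)) / 5 = 44.8333/5 = 8.9667
  s[X,Y] = ((3.1667)·(-3.8333) + (-0.8333)·(-2.8333) + (-2.8333)·(2.1667) + (-2.8333)·(2.1667) + (4.1667)·(-0.8333) + (-0.8333)·(3.1667)) / 5 = -28.1667/5 = -5.6333
  s[Y,Y] = ((-3.8333)·(-3.8333) + (-2.8333)·(-2.8333) + (2.1667)·(2.1667) + (2.1667)·(2.1667) + (-0.8333)·(-0.8333) + (3.1667)·(3.1667)) / 5 = 42.8333/5 = 8.5667
  Sample standard deviations s_i = √(s[i,i]):
  s(X) = √(8.9667) = 2.9944
  s(Y) = √(8.5667) = 2.9269

Step 3 — r_{ij} = s_{ij} / (s_i · s_j):
  r[X,X] = 1 (diagonal).
  r[X,Y] = -5.6333 / (2.9944 · 2.9269) = -5.6333 / 8.7644 = -0.6428
  r[Y,Y] = 1 (diagonal).

R is symmetric with unit diagonal. Assembling:

R = [[1, -0.6428],
 [-0.6428, 1]]
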